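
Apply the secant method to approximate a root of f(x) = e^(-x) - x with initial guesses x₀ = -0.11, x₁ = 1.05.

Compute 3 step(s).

f(x) = e^(-x) - x
x₀ = -0.11, x₁ = 1.05

Secant formula: x_{n+1} = x_n - f(x_n)(x_n - x_{n-1})/(f(x_n) - f(x_{n-1}))

Iteration 1:
  f(-0.110000) = 1.226278
  f(1.050000) = -0.700062
  x_2 = 1.050000 - (-0.700062)×(1.050000 - (-0.110000))/(-0.700062 - 1.226278)
       = 0.628438
Iteration 2:
  f(1.050000) = -0.700062
  f(0.628438) = -0.095013
  x_3 = 0.628438 - (-0.095013)×(0.628438 - 1.050000)/(-0.095013 - (-0.700062))
       = 0.562238
Iteration 3:
  f(0.628438) = -0.095013
  f(0.562238) = 0.007694
  x_4 = 0.562238 - 0.007694×(0.562238 - 0.628438)/(0.007694 - (-0.095013))
       = 0.567197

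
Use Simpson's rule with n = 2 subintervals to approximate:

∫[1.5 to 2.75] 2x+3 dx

f(x) = 2x+3
a = 1.5, b = 2.75, n = 2
h = (b - a)/n = 0.625000

Simpson's rule: (h/3)[f(x₀) + 4f(x₁) + 2f(x₂) + ... + f(xₙ)]

x_0 = 1.5000, f(x_0) = 6.000000, coefficient = 1
x_1 = 2.1250, f(x_1) = 7.250000, coefficient = 4
x_2 = 2.7500, f(x_2) = 8.500000, coefficient = 1

I ≈ (0.625000/3) × 43.500000 = 9.062500
Exact value: 9.062500
Error: 0.000000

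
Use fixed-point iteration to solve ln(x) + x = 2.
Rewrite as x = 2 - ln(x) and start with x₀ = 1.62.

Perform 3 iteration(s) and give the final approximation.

Equation: ln(x) + x = 2
Fixed-point form: x = 2 - ln(x)
x₀ = 1.62

x_1 = g(1.620000) = 1.517574
x_2 = g(1.517574) = 1.582887
x_3 = g(1.582887) = 1.540750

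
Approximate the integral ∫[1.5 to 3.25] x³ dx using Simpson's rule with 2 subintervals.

f(x) = x³
a = 1.5, b = 3.25, n = 2
h = (b - a)/n = 0.875000

Simpson's rule: (h/3)[f(x₀) + 4f(x₁) + 2f(x₂) + ... + f(xₙ)]

x_0 = 1.5000, f(x_0) = 3.375000, coefficient = 1
x_1 = 2.3750, f(x_1) = 13.396484, coefficient = 4
x_2 = 3.2500, f(x_2) = 34.328125, coefficient = 1

I ≈ (0.875000/3) × 91.289062 = 26.625977
Exact value: 26.625977
Error: 0.000000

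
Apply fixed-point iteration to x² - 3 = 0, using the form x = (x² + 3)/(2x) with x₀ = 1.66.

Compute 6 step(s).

Equation: x² - 3 = 0
Fixed-point form: x = (x² + 3)/(2x)
x₀ = 1.66

x_1 = g(1.660000) = 1.733614
x_2 = g(1.733614) = 1.732052
x_3 = g(1.732052) = 1.732051
x_4 = g(1.732051) = 1.732051
x_5 = g(1.732051) = 1.732051
x_6 = g(1.732051) = 1.732051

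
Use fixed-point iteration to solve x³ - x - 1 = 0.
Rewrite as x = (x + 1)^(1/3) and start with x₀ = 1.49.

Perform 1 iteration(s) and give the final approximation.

Equation: x³ - x - 1 = 0
Fixed-point form: x = (x + 1)^(1/3)
x₀ = 1.49

x_1 = g(1.490000) = 1.355397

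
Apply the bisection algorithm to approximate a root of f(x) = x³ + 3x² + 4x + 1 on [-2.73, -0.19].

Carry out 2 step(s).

f(x) = x³ + 3x² + 4x + 1
Initial interval: [-2.73, -0.19]

Iteration 1:
  c_1 = (-2.730000 + (-0.190000))/2 = -1.460000
  f(c_1) = f(-1.460000) = -1.557336
  f(a) × f(c) ≥ 0, new interval: [-1.460000, -0.190000]
Iteration 2:
  c_2 = (-1.460000 + (-0.190000))/2 = -0.825000
  f(c_2) = f(-0.825000) = -0.819641
  f(a) × f(c) ≥ 0, new interval: [-0.825000, -0.190000]

After 2 iteration(s), the approximation is c_2 = -0.825000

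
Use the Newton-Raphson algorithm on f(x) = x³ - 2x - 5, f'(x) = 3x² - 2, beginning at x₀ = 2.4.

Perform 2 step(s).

f(x) = x³ - 2x - 5
f'(x) = 3x² - 2
x₀ = 2.4

Newton-Raphson formula: x_{n+1} = x_n - f(x_n)/f'(x_n)

Iteration 1:
  f(2.400000) = 4.024000
  f'(2.400000) = 15.280000
  x_1 = 2.400000 - 4.024000/15.280000 = 2.136649
Iteration 2:
  f(2.136649) = 0.481082
  f'(2.136649) = 11.695810
  x_2 = 2.136649 - 0.481082/11.695810 = 2.095516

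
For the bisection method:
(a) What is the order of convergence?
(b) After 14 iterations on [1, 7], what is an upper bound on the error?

(a) Bisection has linear (order 1) convergence; the error is halved each step.

(b) Error bound = (b-a)/2^n = (7 - 1)/2^{14}
    = 6/2^{14}

(a) 1 (linear); (b) error ≤ 3.66e-04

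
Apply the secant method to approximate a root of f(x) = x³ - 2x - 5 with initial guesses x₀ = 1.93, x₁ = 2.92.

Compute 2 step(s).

f(x) = x³ - 2x - 5
x₀ = 1.93, x₁ = 2.92

Secant formula: x_{n+1} = x_n - f(x_n)(x_n - x_{n-1})/(f(x_n) - f(x_{n-1}))

Iteration 1:
  f(1.930000) = -1.670943
  f(2.920000) = 14.057088
  x_2 = 2.920000 - 14.057088×(2.920000 - 1.930000)/(14.057088 - (-1.670943))
       = 2.035177
Iteration 2:
  f(2.920000) = 14.057088
  f(2.035177) = -0.640758
  x_3 = 2.035177 - (-0.640758)×(2.035177 - 2.920000)/(-0.640758 - 14.057088)
       = 2.073752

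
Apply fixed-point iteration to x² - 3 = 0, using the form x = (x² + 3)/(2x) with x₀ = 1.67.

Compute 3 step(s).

Equation: x² - 3 = 0
Fixed-point form: x = (x² + 3)/(2x)
x₀ = 1.67

x_1 = g(1.670000) = 1.733204
x_2 = g(1.733204) = 1.732051
x_3 = g(1.732051) = 1.732051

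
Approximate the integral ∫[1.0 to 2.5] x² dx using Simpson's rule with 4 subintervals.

f(x) = x²
a = 1.0, b = 2.5, n = 4
h = (b - a)/n = 0.375000

Simpson's rule: (h/3)[f(x₀) + 4f(x₁) + 2f(x₂) + ... + f(xₙ)]

x_0 = 1.0000, f(x_0) = 1.000000, coefficient = 1
x_1 = 1.3750, f(x_1) = 1.890625, coefficient = 4
x_2 = 1.7500, f(x_2) = 3.062500, coefficient = 2
x_3 = 2.1250, f(x_3) = 4.515625, coefficient = 4
x_4 = 2.5000, f(x_4) = 6.250000, coefficient = 1

I ≈ (0.375000/3) × 39.000000 = 4.875000
Exact value: 4.875000
Error: 0.000000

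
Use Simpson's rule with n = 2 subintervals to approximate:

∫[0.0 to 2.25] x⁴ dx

f(x) = x⁴
a = 0.0, b = 2.25, n = 2
h = (b - a)/n = 1.125000

Simpson's rule: (h/3)[f(x₀) + 4f(x₁) + 2f(x₂) + ... + f(xₙ)]

x_0 = 0.0000, f(x_0) = 0.000000, coefficient = 1
x_1 = 1.1250, f(x_1) = 1.601807, coefficient = 4
x_2 = 2.2500, f(x_2) = 25.628906, coefficient = 1

I ≈ (1.125000/3) × 32.036133 = 12.013550
Exact value: 11.533008
Error: 0.480542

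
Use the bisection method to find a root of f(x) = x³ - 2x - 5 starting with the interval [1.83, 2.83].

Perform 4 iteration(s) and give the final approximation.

f(x) = x³ - 2x - 5
Initial interval: [1.83, 2.83]

Iteration 1:
  c_1 = (1.830000 + 2.830000)/2 = 2.330000
  f(c_1) = f(2.330000) = 2.989337
  f(a) × f(c) < 0, new interval: [1.830000, 2.330000]
Iteration 2:
  c_2 = (1.830000 + 2.330000)/2 = 2.080000
  f(c_2) = f(2.080000) = -0.161088
  f(a) × f(c) ≥ 0, new interval: [2.080000, 2.330000]
Iteration 3:
  c_3 = (2.080000 + 2.330000)/2 = 2.205000
  f(c_3) = f(2.205000) = 1.310765
  f(a) × f(c) < 0, new interval: [2.080000, 2.205000]
Iteration 4:
  c_4 = (2.080000 + 2.205000)/2 = 2.142500
  f(c_4) = f(2.142500) = 0.549731
  f(a) × f(c) < 0, new interval: [2.080000, 2.142500]

After 4 iteration(s), the approximation is c_4 = 2.142500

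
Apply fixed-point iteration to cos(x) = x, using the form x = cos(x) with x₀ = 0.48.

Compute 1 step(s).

Equation: cos(x) = x
Fixed-point form: x = cos(x)
x₀ = 0.48

x_1 = g(0.480000) = 0.886995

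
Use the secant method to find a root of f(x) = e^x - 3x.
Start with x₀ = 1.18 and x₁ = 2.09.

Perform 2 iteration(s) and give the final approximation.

f(x) = e^x - 3x
x₀ = 1.18, x₁ = 2.09

Secant formula: x_{n+1} = x_n - f(x_n)(x_n - x_{n-1})/(f(x_n) - f(x_{n-1}))

Iteration 1:
  f(1.180000) = -0.285626
  f(2.090000) = 1.814915
  x_2 = 2.090000 - 1.814915×(2.090000 - 1.180000)/(1.814915 - (-0.285626))
       = 1.303739
Iteration 2:
  f(2.090000) = 1.814915
  f(1.303739) = -0.228175
  x_3 = 1.303739 - (-0.228175)×(1.303739 - 2.090000)/(-0.228175 - 1.814915)
       = 1.391550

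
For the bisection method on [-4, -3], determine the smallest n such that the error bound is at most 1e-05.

We need (b-a)/2^n ≤ 1e-05
(-3 - (-4))/2^n ≤ 1e-05
1/2^n ≤ 1e-05
2^n ≥ 100000
n ≥ log₂(100000) = 16.61
n ≥ 17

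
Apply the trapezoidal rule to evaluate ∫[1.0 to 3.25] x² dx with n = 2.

f(x) = x²
a = 1.0, b = 3.25, n = 2
h = (b - a)/n = 1.125000

Trapezoidal rule: (h/2)[f(x₀) + 2f(x₁) + 2f(x₂) + ... + f(xₙ)]

x_0 = 1.0000, f(x_0) = 1.000000, coefficient = 1
x_1 = 2.1250, f(x_1) = 4.515625, coefficient = 2
x_2 = 3.2500, f(x_2) = 10.562500, coefficient = 1

I ≈ (1.125000/2) × 20.593750 = 11.583984
Exact value: 11.109375
Error: 0.474609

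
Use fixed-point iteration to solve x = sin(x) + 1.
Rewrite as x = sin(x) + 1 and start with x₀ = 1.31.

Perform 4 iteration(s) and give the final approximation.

Equation: x = sin(x) + 1
Fixed-point form: x = sin(x) + 1
x₀ = 1.31

x_1 = g(1.310000) = 1.966185
x_2 = g(1.966185) = 1.922847
x_3 = g(1.922847) = 1.938668
x_4 = g(1.938668) = 1.933095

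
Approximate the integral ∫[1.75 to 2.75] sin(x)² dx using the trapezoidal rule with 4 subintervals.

f(x) = sin(x)²
a = 1.75, b = 2.75, n = 4
h = (b - a)/n = 0.250000

Trapezoidal rule: (h/2)[f(x₀) + 2f(x₁) + 2f(x₂) + ... + f(xₙ)]

x_0 = 1.7500, f(x_0) = 0.968228, coefficient = 1
x_1 = 2.0000, f(x_1) = 0.826822, coefficient = 2
x_2 = 2.2500, f(x_2) = 0.605398, coefficient = 2
x_3 = 2.5000, f(x_3) = 0.358169, coefficient = 2
x_4 = 2.7500, f(x_4) = 0.145665, coefficient = 1

I ≈ (0.250000/2) × 4.694671 = 0.586834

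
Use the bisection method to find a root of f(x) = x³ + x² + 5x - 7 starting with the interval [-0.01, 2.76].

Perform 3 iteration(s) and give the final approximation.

f(x) = x³ + x² + 5x - 7
Initial interval: [-0.01, 2.76]

Iteration 1:
  c_1 = (-0.010000 + 2.760000)/2 = 1.375000
  f(c_1) = f(1.375000) = 4.365234
  f(a) × f(c) < 0, new interval: [-0.010000, 1.375000]
Iteration 2:
  c_2 = (-0.010000 + 1.375000)/2 = 0.682500
  f(c_2) = f(0.682500) = -2.803781
  f(a) × f(c) ≥ 0, new interval: [0.682500, 1.375000]
Iteration 3:
  c_3 = (0.682500 + 1.375000)/2 = 1.028750
  f(c_3) = f(1.028750) = 0.290830
  f(a) × f(c) < 0, new interval: [0.682500, 1.028750]

After 3 iteration(s), the approximation is c_3 = 1.028750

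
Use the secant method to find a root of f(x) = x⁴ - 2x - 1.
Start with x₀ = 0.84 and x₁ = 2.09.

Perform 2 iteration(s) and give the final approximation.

f(x) = x⁴ - 2x - 1
x₀ = 0.84, x₁ = 2.09

Secant formula: x_{n+1} = x_n - f(x_n)(x_n - x_{n-1})/(f(x_n) - f(x_{n-1}))

Iteration 1:
  f(0.840000) = -2.182129
  f(2.090000) = 13.900298
  x_2 = 2.090000 - 13.900298×(2.090000 - 0.840000)/(13.900298 - (-2.182129))
       = 1.009605
Iteration 2:
  f(2.090000) = 13.900298
  f(1.009605) = -1.980233
  x_3 = 1.009605 - (-1.980233)×(1.009605 - 2.090000)/(-1.980233 - 13.900298)
       = 1.144326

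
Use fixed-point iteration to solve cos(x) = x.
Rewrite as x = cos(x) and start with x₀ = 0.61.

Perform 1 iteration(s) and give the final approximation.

Equation: cos(x) = x
Fixed-point form: x = cos(x)
x₀ = 0.61

x_1 = g(0.610000) = 0.819648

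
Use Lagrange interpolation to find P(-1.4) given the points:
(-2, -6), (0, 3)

Lagrange interpolation formula:
P(x) = Σ yᵢ × Lᵢ(x)
where Lᵢ(x) = Π_{j≠i} (x - xⱼ)/(xᵢ - xⱼ)

L_0(-1.4) = (-1.4 - 0)/(-2 - 0) = 0.700000
L_1(-1.4) = (-1.4 - (-2))/(0 - (-2)) = 0.300000

P(-1.4) = (-6)×L_0(-1.4) + 3×L_1(-1.4)
P(-1.4) = -3.300000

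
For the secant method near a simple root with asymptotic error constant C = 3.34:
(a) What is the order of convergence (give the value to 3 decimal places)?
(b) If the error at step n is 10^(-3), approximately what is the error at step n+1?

(a) Secant method has superlinear convergence with order φ = (1+√5)/2 ≈ 1.618.
    This means |e_{n+1}| ≈ C|e_n|^1.618.

(b) With |e_n| = 10^(-3) and C = 3.34:
    |e_{n+1}| ≈ 3.34 × (10^(-3))^1.618 = 3.34 × 10^(-4.85)

(a) ≈ 1.618 (golden ratio); (b) |e_{n+1}| ≈ 4.674e-05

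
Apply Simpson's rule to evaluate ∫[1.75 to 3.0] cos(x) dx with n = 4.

f(x) = cos(x)
a = 1.75, b = 3.0, n = 4
h = (b - a)/n = 0.312500

Simpson's rule: (h/3)[f(x₀) + 4f(x₁) + 2f(x₂) + ... + f(xₙ)]

x_0 = 1.7500, f(x_0) = -0.178246, coefficient = 1
x_1 = 2.0625, f(x_1) = -0.472128, coefficient = 4
x_2 = 2.3750, f(x_2) = -0.720278, coefficient = 2
x_3 = 2.6875, f(x_3) = -0.898659, coefficient = 4
x_4 = 3.0000, f(x_4) = -0.989992, coefficient = 1

I ≈ (0.312500/3) × -8.091947 = -0.842911
Exact value: -0.842866
Error: 0.000045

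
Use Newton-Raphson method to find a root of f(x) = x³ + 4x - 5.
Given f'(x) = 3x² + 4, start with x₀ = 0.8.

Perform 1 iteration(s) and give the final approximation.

f(x) = x³ + 4x - 5
f'(x) = 3x² + 4
x₀ = 0.8

Newton-Raphson formula: x_{n+1} = x_n - f(x_n)/f'(x_n)

Iteration 1:
  f(0.800000) = -1.288000
  f'(0.800000) = 5.920000
  x_1 = 0.800000 - (-1.288000)/5.920000 = 1.017568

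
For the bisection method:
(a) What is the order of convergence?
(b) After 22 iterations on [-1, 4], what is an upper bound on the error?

(a) Bisection has linear (order 1) convergence; the error is halved each step.

(b) Error bound = (b-a)/2^n = (4 - (-1))/2^{22}
    = 5/2^{22}

(a) 1 (linear); (b) error ≤ 1.19e-06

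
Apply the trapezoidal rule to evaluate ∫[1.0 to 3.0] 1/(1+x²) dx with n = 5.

f(x) = 1/(1+x²)
a = 1.0, b = 3.0, n = 5
h = (b - a)/n = 0.400000

Trapezoidal rule: (h/2)[f(x₀) + 2f(x₁) + 2f(x₂) + ... + f(xₙ)]

x_0 = 1.0000, f(x_0) = 0.500000, coefficient = 1
x_1 = 1.4000, f(x_1) = 0.337838, coefficient = 2
x_2 = 1.8000, f(x_2) = 0.235849, coefficient = 2
x_3 = 2.2000, f(x_3) = 0.171233, coefficient = 2
x_4 = 2.6000, f(x_4) = 0.128866, coefficient = 2
x_5 = 3.0000, f(x_5) = 0.100000, coefficient = 1

I ≈ (0.400000/2) × 2.347572 = 0.469514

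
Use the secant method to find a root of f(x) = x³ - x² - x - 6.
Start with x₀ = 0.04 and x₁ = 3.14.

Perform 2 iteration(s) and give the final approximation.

f(x) = x³ - x² - x - 6
x₀ = 0.04, x₁ = 3.14

Secant formula: x_{n+1} = x_n - f(x_n)(x_n - x_{n-1})/(f(x_n) - f(x_{n-1}))

Iteration 1:
  f(0.040000) = -6.041536
  f(3.140000) = 11.959544
  x_2 = 3.140000 - 11.959544×(3.140000 - 0.040000)/(11.959544 - (-6.041536))
       = 1.080424
Iteration 2:
  f(3.140000) = 11.959544
  f(1.080424) = -6.986544
  x_3 = 1.080424 - (-6.986544)×(1.080424 - 3.140000)/(-6.986544 - 11.959544)
       = 1.839912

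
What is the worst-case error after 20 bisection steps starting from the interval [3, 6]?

Bisection error bound: |error| ≤ (b-a)/2^n
|error| ≤ (6 - 3)/2^20 = 3/2^20
|error| ≤ 0.0000028610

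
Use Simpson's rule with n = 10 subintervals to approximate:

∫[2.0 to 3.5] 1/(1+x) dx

f(x) = 1/(1+x)
a = 2.0, b = 3.5, n = 10
h = (b - a)/n = 0.150000

Simpson's rule: (h/3)[f(x₀) + 4f(x₁) + 2f(x₂) + ... + f(xₙ)]

x_0 = 2.0000, f(x_0) = 0.333333, coefficient = 1
x_1 = 2.1500, f(x_1) = 0.317460, coefficient = 4
x_2 = 2.3000, f(x_2) = 0.303030, coefficient = 2
x_3 = 2.4500, f(x_3) = 0.289855, coefficient = 4
x_4 = 2.6000, f(x_4) = 0.277778, coefficient = 2
x_5 = 2.7500, f(x_5) = 0.266667, coefficient = 4
x_6 = 2.9000, f(x_6) = 0.256410, coefficient = 2
x_7 = 3.0500, f(x_7) = 0.246914, coefficient = 4
x_8 = 3.2000, f(x_8) = 0.238095, coefficient = 2
x_9 = 3.3500, f(x_9) = 0.229885, coefficient = 4
x_10 = 3.5000, f(x_10) = 0.222222, coefficient = 1

I ≈ (0.150000/3) × 8.109305 = 0.405465
Exact value: 0.405465
Error: 0.000000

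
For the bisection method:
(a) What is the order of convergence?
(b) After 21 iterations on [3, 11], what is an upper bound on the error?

(a) Bisection has linear (order 1) convergence; the error is halved each step.

(b) Error bound = (b-a)/2^n = (11 - 3)/2^{21}
    = 8/2^{21}

(a) 1 (linear); (b) error ≤ 3.81e-06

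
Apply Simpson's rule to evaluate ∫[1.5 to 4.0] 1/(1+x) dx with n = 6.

f(x) = 1/(1+x)
a = 1.5, b = 4.0, n = 6
h = (b - a)/n = 0.416667

Simpson's rule: (h/3)[f(x₀) + 4f(x₁) + 2f(x₂) + ... + f(xₙ)]

x_0 = 1.5000, f(x_0) = 0.400000, coefficient = 1
x_1 = 1.9167, f(x_1) = 0.342857, coefficient = 4
x_2 = 2.3333, f(x_2) = 0.300000, coefficient = 2
x_3 = 2.7500, f(x_3) = 0.266667, coefficient = 4
x_4 = 3.1667, f(x_4) = 0.240000, coefficient = 2
x_5 = 3.5833, f(x_5) = 0.218182, coefficient = 4
x_6 = 4.0000, f(x_6) = 0.200000, coefficient = 1

I ≈ (0.416667/3) × 4.990823 = 0.693170
Exact value: 0.693147
Error: 0.000023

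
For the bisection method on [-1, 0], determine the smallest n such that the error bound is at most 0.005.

We need (b-a)/2^n ≤ 0.005
(0 - (-1))/2^n ≤ 0.005
1/2^n ≤ 0.005
2^n ≥ 200
n ≥ log₂(200) = 7.64
n ≥ 8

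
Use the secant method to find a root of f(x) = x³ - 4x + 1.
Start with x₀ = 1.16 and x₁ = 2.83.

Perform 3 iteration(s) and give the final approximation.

f(x) = x³ - 4x + 1
x₀ = 1.16, x₁ = 2.83

Secant formula: x_{n+1} = x_n - f(x_n)(x_n - x_{n-1})/(f(x_n) - f(x_{n-1}))

Iteration 1:
  f(1.160000) = -2.079104
  f(2.830000) = 12.345187
  x_2 = 2.830000 - 12.345187×(2.830000 - 1.160000)/(12.345187 - (-2.079104))
       = 1.400712
Iteration 2:
  f(2.830000) = 12.345187
  f(1.400712) = -1.854659
  x_3 = 1.400712 - (-1.854659)×(1.400712 - 2.830000)/(-1.854659 - 12.345187)
       = 1.587393
Iteration 3:
  f(1.400712) = -1.854659
  f(1.587393) = -1.349632
  x_4 = 1.587393 - (-1.349632)×(1.587393 - 1.400712)/(-1.349632 - (-1.854659))
       = 2.086279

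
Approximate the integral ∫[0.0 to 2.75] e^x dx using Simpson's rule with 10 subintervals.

f(x) = e^x
a = 0.0, b = 2.75, n = 10
h = (b - a)/n = 0.275000

Simpson's rule: (h/3)[f(x₀) + 4f(x₁) + 2f(x₂) + ... + f(xₙ)]

x_0 = 0.0000, f(x_0) = 1.000000, coefficient = 1
x_1 = 0.2750, f(x_1) = 1.316531, coefficient = 4
x_2 = 0.5500, f(x_2) = 1.733253, coefficient = 2
x_3 = 0.8250, f(x_3) = 2.281881, coefficient = 4
x_4 = 1.1000, f(x_4) = 3.004166, coefficient = 2
x_5 = 1.3750, f(x_5) = 3.955077, coefficient = 4
x_6 = 1.6500, f(x_6) = 5.206980, coefficient = 2
x_7 = 1.9250, f(x_7) = 6.855149, coefficient = 4
x_8 = 2.2000, f(x_8) = 9.025013, coefficient = 2
x_9 = 2.4750, f(x_9) = 11.881707, coefficient = 4
x_10 = 2.7500, f(x_10) = 15.642632, coefficient = 1

I ≈ (0.275000/3) × 159.742832 = 14.643093
Exact value: 14.642632
Error: 0.000461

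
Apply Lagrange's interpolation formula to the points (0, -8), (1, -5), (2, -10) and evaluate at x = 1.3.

Lagrange interpolation formula:
P(x) = Σ yᵢ × Lᵢ(x)
where Lᵢ(x) = Π_{j≠i} (x - xⱼ)/(xᵢ - xⱼ)

L_0(1.3) = (1.3 - 1)/(0 - 1) × (1.3 - 2)/(0 - 2) = -0.105000
L_1(1.3) = (1.3 - 0)/(1 - 0) × (1.3 - 2)/(1 - 2) = 0.910000
L_2(1.3) = (1.3 - 0)/(2 - 0) × (1.3 - 1)/(2 - 1) = 0.195000

P(1.3) = (-8)×L_0(1.3) + (-5)×L_1(1.3) + (-10)×L_2(1.3)
P(1.3) = -5.660000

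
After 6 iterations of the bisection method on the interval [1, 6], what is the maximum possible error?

Bisection error bound: |error| ≤ (b-a)/2^n
|error| ≤ (6 - 1)/2^6 = 5/2^6
|error| ≤ 0.0781250000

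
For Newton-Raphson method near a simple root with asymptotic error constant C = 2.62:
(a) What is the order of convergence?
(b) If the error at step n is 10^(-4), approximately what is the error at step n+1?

(a) Newton-Raphson has quadratic (order 2) convergence near simple roots.
    This means |e_{n+1}| ≈ C|e_n|².

(b) With |e_n| = 10^(-4) and C = 2.62:
    |e_{n+1}| ≈ 2.62 × (10^(-4))² = 2.62 × 10^(-8)

(a) 2 (quadratic); (b) |e_{n+1}| ≈ 2.620e-08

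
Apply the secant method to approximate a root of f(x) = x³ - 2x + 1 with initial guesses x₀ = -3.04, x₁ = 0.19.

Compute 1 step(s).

f(x) = x³ - 2x + 1
x₀ = -3.04, x₁ = 0.19

Secant formula: x_{n+1} = x_n - f(x_n)(x_n - x_{n-1})/(f(x_n) - f(x_{n-1}))

Iteration 1:
  f(-3.040000) = -21.014464
  f(0.190000) = 0.626859
  x_2 = 0.190000 - 0.626859×(0.190000 - (-3.040000))/(0.626859 - (-21.014464))
       = 0.096440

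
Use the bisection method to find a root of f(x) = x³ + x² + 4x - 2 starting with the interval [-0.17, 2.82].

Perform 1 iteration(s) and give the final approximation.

f(x) = x³ + x² + 4x - 2
Initial interval: [-0.17, 2.82]

Iteration 1:
  c_1 = (-0.170000 + 2.820000)/2 = 1.325000
  f(c_1) = f(1.325000) = 7.381828
  f(a) × f(c) < 0, new interval: [-0.170000, 1.325000]

After 1 iteration(s), the approximation is c_1 = 1.325000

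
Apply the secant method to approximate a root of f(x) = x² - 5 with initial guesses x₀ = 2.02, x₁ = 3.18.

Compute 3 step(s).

f(x) = x² - 5
x₀ = 2.02, x₁ = 3.18

Secant formula: x_{n+1} = x_n - f(x_n)(x_n - x_{n-1})/(f(x_n) - f(x_{n-1}))

Iteration 1:
  f(2.020000) = -0.919600
  f(3.180000) = 5.112400
  x_2 = 3.180000 - 5.112400×(3.180000 - 2.020000)/(5.112400 - (-0.919600))
       = 2.196846
Iteration 2:
  f(3.180000) = 5.112400
  f(2.196846) = -0.173867
  x_3 = 2.196846 - (-0.173867)×(2.196846 - 3.180000)/(-0.173867 - 5.112400)
       = 2.229182
Iteration 3:
  f(2.196846) = -0.173867
  f(2.229182) = -0.030746
  x_4 = 2.229182 - (-0.030746)×(2.229182 - 2.196846)/(-0.030746 - (-0.173867))
       = 2.236129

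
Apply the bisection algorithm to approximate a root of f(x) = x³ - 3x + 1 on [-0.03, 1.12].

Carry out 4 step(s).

f(x) = x³ - 3x + 1
Initial interval: [-0.03, 1.12]

Iteration 1:
  c_1 = (-0.030000 + 1.120000)/2 = 0.545000
  f(c_1) = f(0.545000) = -0.473121
  f(a) × f(c) < 0, new interval: [-0.030000, 0.545000]
Iteration 2:
  c_2 = (-0.030000 + 0.545000)/2 = 0.257500
  f(c_2) = f(0.257500) = 0.244574
  f(a) × f(c) ≥ 0, new interval: [0.257500, 0.545000]
Iteration 3:
  c_3 = (0.257500 + 0.545000)/2 = 0.401250
  f(c_3) = f(0.401250) = -0.139148
  f(a) × f(c) < 0, new interval: [0.257500, 0.401250]
Iteration 4:
  c_4 = (0.257500 + 0.401250)/2 = 0.329375
  f(c_4) = f(0.329375) = 0.047608
  f(a) × f(c) ≥ 0, new interval: [0.329375, 0.401250]

After 4 iteration(s), the approximation is c_4 = 0.329375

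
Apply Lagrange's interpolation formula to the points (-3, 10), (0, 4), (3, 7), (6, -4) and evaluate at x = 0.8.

Lagrange interpolation formula:
P(x) = Σ yᵢ × Lᵢ(x)
where Lᵢ(x) = Π_{j≠i} (x - xⱼ)/(xᵢ - xⱼ)

L_0(0.8) = (0.8 - 0)/(-3 - 0) × (0.8 - 3)/(-3 - 3) × (0.8 - 6)/(-3 - 6) = -0.056494
L_1(0.8) = (0.8 - (-3))/(0 - (-3)) × (0.8 - 3)/(0 - 3) × (0.8 - 6)/(0 - 6) = 0.805037
L_2(0.8) = (0.8 - (-3))/(3 - (-3)) × (0.8 - 0)/(3 - 0) × (0.8 - 6)/(3 - 6) = 0.292741
L_3(0.8) = (0.8 - (-3))/(6 - (-3)) × (0.8 - 0)/(6 - 0) × (0.8 - 3)/(6 - 3) = -0.041284

P(0.8) = 10×L_0(0.8) + 4×L_1(0.8) + 7×L_2(0.8) + (-4)×L_3(0.8)
P(0.8) = 4.869531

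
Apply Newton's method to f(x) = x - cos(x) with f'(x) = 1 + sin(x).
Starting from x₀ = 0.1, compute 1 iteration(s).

f(x) = x - cos(x)
f'(x) = 1 + sin(x)
x₀ = 0.1

Newton-Raphson formula: x_{n+1} = x_n - f(x_n)/f'(x_n)

Iteration 1:
  f(0.100000) = -0.895004
  f'(0.100000) = 1.099833
  x_1 = 0.100000 - (-0.895004)/1.099833 = 0.913763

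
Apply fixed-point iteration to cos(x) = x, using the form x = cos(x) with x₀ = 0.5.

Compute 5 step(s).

Equation: cos(x) = x
Fixed-point form: x = cos(x)
x₀ = 0.5

x_1 = g(0.500000) = 0.877583
x_2 = g(0.877583) = 0.639012
x_3 = g(0.639012) = 0.802685
x_4 = g(0.802685) = 0.694778
x_5 = g(0.694778) = 0.768196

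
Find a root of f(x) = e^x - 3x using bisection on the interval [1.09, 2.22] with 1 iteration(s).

f(x) = e^x - 3x
Initial interval: [1.09, 2.22]

Iteration 1:
  c_1 = (1.090000 + 2.220000)/2 = 1.655000
  f(c_1) = f(1.655000) = 0.268080
  f(a) × f(c) < 0, new interval: [1.090000, 1.655000]

After 1 iteration(s), the approximation is c_1 = 1.655000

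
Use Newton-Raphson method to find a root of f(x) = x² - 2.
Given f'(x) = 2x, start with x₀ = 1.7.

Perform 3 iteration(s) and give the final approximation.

f(x) = x² - 2
f'(x) = 2x
x₀ = 1.7

Newton-Raphson formula: x_{n+1} = x_n - f(x_n)/f'(x_n)

Iteration 1:
  f(1.700000) = 0.890000
  f'(1.700000) = 3.400000
  x_1 = 1.700000 - 0.890000/3.400000 = 1.438235
Iteration 2:
  f(1.438235) = 0.068521
  f'(1.438235) = 2.876471
  x_2 = 1.438235 - 0.068521/2.876471 = 1.414414
Iteration 3:
  f(1.414414) = 0.000567
  f'(1.414414) = 2.828828
  x_3 = 1.414414 - 0.000567/2.828828 = 1.414214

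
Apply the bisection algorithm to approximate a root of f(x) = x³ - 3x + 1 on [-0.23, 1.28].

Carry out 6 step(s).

f(x) = x³ - 3x + 1
Initial interval: [-0.23, 1.28]

Iteration 1:
  c_1 = (-0.230000 + 1.280000)/2 = 0.525000
  f(c_1) = f(0.525000) = -0.430297
  f(a) × f(c) < 0, new interval: [-0.230000, 0.525000]
Iteration 2:
  c_2 = (-0.230000 + 0.525000)/2 = 0.147500
  f(c_2) = f(0.147500) = 0.560709
  f(a) × f(c) ≥ 0, new interval: [0.147500, 0.525000]
Iteration 3:
  c_3 = (0.147500 + 0.525000)/2 = 0.336250
  f(c_3) = f(0.336250) = 0.029268
  f(a) × f(c) ≥ 0, new interval: [0.336250, 0.525000]
Iteration 4:
  c_4 = (0.336250 + 0.525000)/2 = 0.430625
  f(c_4) = f(0.430625) = -0.212021
  f(a) × f(c) < 0, new interval: [0.336250, 0.430625]
Iteration 5:
  c_5 = (0.336250 + 0.430625)/2 = 0.383438
  f(c_5) = f(0.383438) = -0.093938
  f(a) × f(c) < 0, new interval: [0.336250, 0.383438]
Iteration 6:
  c_6 = (0.336250 + 0.383438)/2 = 0.359844
  f(c_6) = f(0.359844) = -0.032936
  f(a) × f(c) < 0, new interval: [0.336250, 0.359844]

After 6 iteration(s), the approximation is c_6 = 0.359844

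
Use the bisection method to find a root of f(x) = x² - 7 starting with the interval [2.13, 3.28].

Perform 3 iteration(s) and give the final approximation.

f(x) = x² - 7
Initial interval: [2.13, 3.28]

Iteration 1:
  c_1 = (2.130000 + 3.280000)/2 = 2.705000
  f(c_1) = f(2.705000) = 0.317025
  f(a) × f(c) < 0, new interval: [2.130000, 2.705000]
Iteration 2:
  c_2 = (2.130000 + 2.705000)/2 = 2.417500
  f(c_2) = f(2.417500) = -1.155694
  f(a) × f(c) ≥ 0, new interval: [2.417500, 2.705000]
Iteration 3:
  c_3 = (2.417500 + 2.705000)/2 = 2.561250
  f(c_3) = f(2.561250) = -0.439998
  f(a) × f(c) ≥ 0, new interval: [2.561250, 2.705000]

After 3 iteration(s), the approximation is c_3 = 2.561250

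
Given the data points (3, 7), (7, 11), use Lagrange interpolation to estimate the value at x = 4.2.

Lagrange interpolation formula:
P(x) = Σ yᵢ × Lᵢ(x)
where Lᵢ(x) = Π_{j≠i} (x - xⱼ)/(xᵢ - xⱼ)

L_0(4.2) = (4.2 - 7)/(3 - 7) = 0.700000
L_1(4.2) = (4.2 - 3)/(7 - 3) = 0.300000

P(4.2) = 7×L_0(4.2) + 11×L_1(4.2)
P(4.2) = 8.200000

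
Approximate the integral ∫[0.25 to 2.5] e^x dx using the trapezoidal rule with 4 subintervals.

f(x) = e^x
a = 0.25, b = 2.5, n = 4
h = (b - a)/n = 0.562500

Trapezoidal rule: (h/2)[f(x₀) + 2f(x₁) + 2f(x₂) + ... + f(xₙ)]

x_0 = 0.2500, f(x_0) = 1.284025, coefficient = 1
x_1 = 0.8125, f(x_1) = 2.253535, coefficient = 2
x_2 = 1.3750, f(x_2) = 3.955077, coefficient = 2
x_3 = 1.9375, f(x_3) = 6.941376, coefficient = 2
x_4 = 2.5000, f(x_4) = 12.182494, coefficient = 1

I ≈ (0.562500/2) × 39.766494 = 11.184326
Exact value: 10.898469
Error: 0.285858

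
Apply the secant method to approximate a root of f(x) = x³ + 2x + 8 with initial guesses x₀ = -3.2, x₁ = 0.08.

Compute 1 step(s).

f(x) = x³ + 2x + 8
x₀ = -3.2, x₁ = 0.08

Secant formula: x_{n+1} = x_n - f(x_n)(x_n - x_{n-1})/(f(x_n) - f(x_{n-1}))

Iteration 1:
  f(-3.200000) = -31.168000
  f(0.080000) = 8.160512
  x_2 = 0.080000 - 8.160512×(0.080000 - (-3.200000))/(8.160512 - (-31.168000))
       = -0.600587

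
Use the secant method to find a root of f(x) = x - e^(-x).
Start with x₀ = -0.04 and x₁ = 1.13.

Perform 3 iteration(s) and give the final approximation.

f(x) = x - e^(-x)
x₀ = -0.04, x₁ = 1.13

Secant formula: x_{n+1} = x_n - f(x_n)(x_n - x_{n-1})/(f(x_n) - f(x_{n-1}))

Iteration 1:
  f(-0.040000) = -1.080811
  f(1.130000) = 0.806967
  x_2 = 1.130000 - 0.806967×(1.130000 - (-0.040000))/(0.806967 - (-1.080811))
       = 0.629861
Iteration 2:
  f(1.130000) = 0.806967
  f(0.629861) = 0.097195
  x_3 = 0.629861 - 0.097195×(0.629861 - 1.130000)/(0.097195 - 0.806967)
       = 0.561373
Iteration 3:
  f(0.629861) = 0.097195
  f(0.561373) = -0.009053
  x_4 = 0.561373 - (-0.009053)×(0.561373 - 0.629861)/(-0.009053 - 0.097195)
       = 0.567208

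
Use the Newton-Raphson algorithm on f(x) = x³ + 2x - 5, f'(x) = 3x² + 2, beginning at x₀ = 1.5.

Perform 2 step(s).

f(x) = x³ + 2x - 5
f'(x) = 3x² + 2
x₀ = 1.5

Newton-Raphson formula: x_{n+1} = x_n - f(x_n)/f'(x_n)

Iteration 1:
  f(1.500000) = 1.375000
  f'(1.500000) = 8.750000
  x_1 = 1.500000 - 1.375000/8.750000 = 1.342857
Iteration 2:
  f(1.342857) = 0.107242
  f'(1.342857) = 7.409796
  x_2 = 1.342857 - 0.107242/7.409796 = 1.328384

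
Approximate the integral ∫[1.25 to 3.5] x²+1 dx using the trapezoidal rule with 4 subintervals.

f(x) = x²+1
a = 1.25, b = 3.5, n = 4
h = (b - a)/n = 0.562500

Trapezoidal rule: (h/2)[f(x₀) + 2f(x₁) + 2f(x₂) + ... + f(xₙ)]

x_0 = 1.2500, f(x_0) = 2.562500, coefficient = 1
x_1 = 1.8125, f(x_1) = 4.285156, coefficient = 2
x_2 = 2.3750, f(x_2) = 6.640625, coefficient = 2
x_3 = 2.9375, f(x_3) = 9.628906, coefficient = 2
x_4 = 3.5000, f(x_4) = 13.250000, coefficient = 1

I ≈ (0.562500/2) × 56.921875 = 16.009277
Exact value: 15.890625
Error: 0.118652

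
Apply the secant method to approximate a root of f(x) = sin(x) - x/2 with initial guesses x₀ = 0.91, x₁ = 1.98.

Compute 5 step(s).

f(x) = sin(x) - x/2
x₀ = 0.91, x₁ = 1.98

Secant formula: x_{n+1} = x_n - f(x_n)(x_n - x_{n-1})/(f(x_n) - f(x_{n-1}))

Iteration 1:
  f(0.910000) = 0.334504
  f(1.980000) = -0.072562
  x_2 = 1.980000 - (-0.072562)×(1.980000 - 0.910000)/(-0.072562 - 0.334504)
       = 1.789266
Iteration 2:
  f(1.980000) = -0.072562
  f(1.789266) = 0.081597
  x_3 = 1.789266 - 0.081597×(1.789266 - 1.980000)/(0.081597 - (-0.072562))
       = 1.890222
Iteration 3:
  f(1.789266) = 0.081597
  f(1.890222) = 0.004305
  x_4 = 1.890222 - 0.004305×(1.890222 - 1.789266)/(0.004305 - 0.081597)
       = 1.895845
Iteration 4:
  f(1.890222) = 0.004305
  f(1.895845) = -0.000287
  x_5 = 1.895845 - (-0.000287)×(1.895845 - 1.890222)/(-0.000287 - 0.004305)
       = 1.895493
Iteration 5:
  f(1.895845) = -0.000287
  f(1.895493) = 0.000001
  x_6 = 1.895493 - 0.000001×(1.895493 - 1.895845)/(0.000001 - (-0.000287))
       = 1.895494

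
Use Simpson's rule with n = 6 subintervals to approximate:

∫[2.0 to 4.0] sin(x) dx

f(x) = sin(x)
a = 2.0, b = 4.0, n = 6
h = (b - a)/n = 0.333333

Simpson's rule: (h/3)[f(x₀) + 4f(x₁) + 2f(x₂) + ... + f(xₙ)]

x_0 = 2.0000, f(x_0) = 0.909297, coefficient = 1
x_1 = 2.3333, f(x_1) = 0.723086, coefficient = 4
x_2 = 2.6667, f(x_2) = 0.457273, coefficient = 2
x_3 = 3.0000, f(x_3) = 0.141120, coefficient = 4
x_4 = 3.3333, f(x_4) = -0.190568, coefficient = 2
x_5 = 3.6667, f(x_5) = -0.501277, coefficient = 4
x_6 = 4.0000, f(x_6) = -0.756802, coefficient = 1

I ≈ (0.333333/3) × 2.137620 = 0.237513
Exact value: 0.237497
Error: 0.000017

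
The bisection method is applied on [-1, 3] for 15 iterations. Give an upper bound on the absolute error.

Bisection error bound: |error| ≤ (b-a)/2^n
|error| ≤ (3 - (-1))/2^15 = 4/2^15
|error| ≤ 0.0001220703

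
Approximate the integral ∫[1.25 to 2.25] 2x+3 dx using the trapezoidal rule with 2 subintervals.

f(x) = 2x+3
a = 1.25, b = 2.25, n = 2
h = (b - a)/n = 0.500000

Trapezoidal rule: (h/2)[f(x₀) + 2f(x₁) + 2f(x₂) + ... + f(xₙ)]

x_0 = 1.2500, f(x_0) = 5.500000, coefficient = 1
x_1 = 1.7500, f(x_1) = 6.500000, coefficient = 2
x_2 = 2.2500, f(x_2) = 7.500000, coefficient = 1

I ≈ (0.500000/2) × 26.000000 = 6.500000
Exact value: 6.500000
Error: 0.000000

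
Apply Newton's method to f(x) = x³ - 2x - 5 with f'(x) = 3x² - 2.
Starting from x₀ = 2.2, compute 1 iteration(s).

f(x) = x³ - 2x - 5
f'(x) = 3x² - 2
x₀ = 2.2

Newton-Raphson formula: x_{n+1} = x_n - f(x_n)/f'(x_n)

Iteration 1:
  f(2.200000) = 1.248000
  f'(2.200000) = 12.520000
  x_1 = 2.200000 - 1.248000/12.520000 = 2.100319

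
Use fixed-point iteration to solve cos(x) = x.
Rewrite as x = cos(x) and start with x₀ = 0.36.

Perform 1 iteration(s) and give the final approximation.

Equation: cos(x) = x
Fixed-point form: x = cos(x)
x₀ = 0.36

x_1 = g(0.360000) = 0.935897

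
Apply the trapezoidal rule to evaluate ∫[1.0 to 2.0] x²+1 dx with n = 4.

f(x) = x²+1
a = 1.0, b = 2.0, n = 4
h = (b - a)/n = 0.250000

Trapezoidal rule: (h/2)[f(x₀) + 2f(x₁) + 2f(x₂) + ... + f(xₙ)]

x_0 = 1.0000, f(x_0) = 2.000000, coefficient = 1
x_1 = 1.2500, f(x_1) = 2.562500, coefficient = 2
x_2 = 1.5000, f(x_2) = 3.250000, coefficient = 2
x_3 = 1.7500, f(x_3) = 4.062500, coefficient = 2
x_4 = 2.0000, f(x_4) = 5.000000, coefficient = 1

I ≈ (0.250000/2) × 26.750000 = 3.343750
Exact value: 3.333333
Error: 0.010417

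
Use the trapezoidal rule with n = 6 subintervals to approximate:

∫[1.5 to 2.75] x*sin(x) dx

f(x) = x*sin(x)
a = 1.5, b = 2.75, n = 6
h = (b - a)/n = 0.208333

Trapezoidal rule: (h/2)[f(x₀) + 2f(x₁) + 2f(x₂) + ... + f(xₙ)]

x_0 = 1.5000, f(x_0) = 1.496242, coefficient = 1
x_1 = 1.7083, f(x_1) = 1.692201, coefficient = 2
x_2 = 1.9167, f(x_2) = 1.803163, coefficient = 2
x_3 = 2.1250, f(x_3) = 1.806930, coefficient = 2
x_4 = 2.3333, f(x_4) = 1.687200, coefficient = 2
x_5 = 2.5417, f(x_5) = 1.434978, coefficient = 2
x_6 = 2.7500, f(x_6) = 1.049568, coefficient = 1

I ≈ (0.208333/2) × 19.394754 = 2.020287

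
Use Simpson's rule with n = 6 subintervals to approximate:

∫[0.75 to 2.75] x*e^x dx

f(x) = x*e^x
a = 0.75, b = 2.75, n = 6
h = (b - a)/n = 0.333333

Simpson's rule: (h/3)[f(x₀) + 4f(x₁) + 2f(x₂) + ... + f(xₙ)]

x_0 = 0.7500, f(x_0) = 1.587750, coefficient = 1
x_1 = 1.0833, f(x_1) = 3.200721, coefficient = 4
x_2 = 1.4167, f(x_2) = 5.841417, coefficient = 2
x_3 = 1.7500, f(x_3) = 10.070555, coefficient = 4
x_4 = 2.0833, f(x_4) = 16.731656, coefficient = 2
x_5 = 2.4167, f(x_5) = 27.087053, coefficient = 4
x_6 = 2.7500, f(x_6) = 43.017238, coefficient = 1

I ≈ (0.333333/3) × 251.184446 = 27.909383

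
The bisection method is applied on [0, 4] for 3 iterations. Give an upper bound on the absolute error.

Bisection error bound: |error| ≤ (b-a)/2^n
|error| ≤ (4 - 0)/2^3 = 4/2^3
|error| ≤ 0.5000000000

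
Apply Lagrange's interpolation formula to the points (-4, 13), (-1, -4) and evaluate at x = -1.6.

Lagrange interpolation formula:
P(x) = Σ yᵢ × Lᵢ(x)
where Lᵢ(x) = Π_{j≠i} (x - xⱼ)/(xᵢ - xⱼ)

L_0(-1.6) = (-1.6 - (-1))/(-4 - (-1)) = 0.200000
L_1(-1.6) = (-1.6 - (-4))/(-1 - (-4)) = 0.800000

P(-1.6) = 13×L_0(-1.6) + (-4)×L_1(-1.6)
P(-1.6) = -0.600000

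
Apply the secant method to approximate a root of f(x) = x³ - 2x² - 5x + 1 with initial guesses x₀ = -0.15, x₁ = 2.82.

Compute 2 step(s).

f(x) = x³ - 2x² - 5x + 1
x₀ = -0.15, x₁ = 2.82

Secant formula: x_{n+1} = x_n - f(x_n)(x_n - x_{n-1})/(f(x_n) - f(x_{n-1}))

Iteration 1:
  f(-0.150000) = 1.701625
  f(2.820000) = -6.579032
  x_2 = 2.820000 - (-6.579032)×(2.820000 - (-0.150000))/(-6.579032 - 1.701625)
       = 0.460317
Iteration 2:
  f(2.820000) = -6.579032
  f(0.460317) = -1.627831
  x_3 = 0.460317 - (-1.627831)×(0.460317 - 2.820000)/(-1.627831 - (-6.579032))
       = -0.315488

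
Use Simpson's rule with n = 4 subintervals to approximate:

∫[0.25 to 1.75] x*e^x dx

f(x) = x*e^x
a = 0.25, b = 1.75, n = 4
h = (b - a)/n = 0.375000

Simpson's rule: (h/3)[f(x₀) + 4f(x₁) + 2f(x₂) + ... + f(xₙ)]

x_0 = 0.2500, f(x_0) = 0.321006, coefficient = 1
x_1 = 0.6250, f(x_1) = 1.167654, coefficient = 4
x_2 = 1.0000, f(x_2) = 2.718282, coefficient = 2
x_3 = 1.3750, f(x_3) = 5.438230, coefficient = 4
x_4 = 1.7500, f(x_4) = 10.070555, coefficient = 1

I ≈ (0.375000/3) × 42.251662 = 5.281458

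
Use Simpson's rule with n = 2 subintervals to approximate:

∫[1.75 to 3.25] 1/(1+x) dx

f(x) = 1/(1+x)
a = 1.75, b = 3.25, n = 2
h = (b - a)/n = 0.750000

Simpson's rule: (h/3)[f(x₀) + 4f(x₁) + 2f(x₂) + ... + f(xₙ)]

x_0 = 1.7500, f(x_0) = 0.363636, coefficient = 1
x_1 = 2.5000, f(x_1) = 0.285714, coefficient = 4
x_2 = 3.2500, f(x_2) = 0.235294, coefficient = 1

I ≈ (0.750000/3) × 1.741788 = 0.435447
Exact value: 0.435318
Error: 0.000129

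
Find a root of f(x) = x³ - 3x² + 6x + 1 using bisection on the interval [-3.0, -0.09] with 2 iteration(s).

f(x) = x³ - 3x² + 6x + 1
Initial interval: [-3.0, -0.09]

Iteration 1:
  c_1 = (-3.000000 + (-0.090000))/2 = -1.545000
  f(c_1) = f(-1.545000) = -19.119029
  f(a) × f(c) ≥ 0, new interval: [-1.545000, -0.090000]
Iteration 2:
  c_2 = (-1.545000 + (-0.090000))/2 = -0.817500
  f(c_2) = f(-0.817500) = -6.456259
  f(a) × f(c) ≥ 0, new interval: [-0.817500, -0.090000]

After 2 iteration(s), the approximation is c_2 = -0.817500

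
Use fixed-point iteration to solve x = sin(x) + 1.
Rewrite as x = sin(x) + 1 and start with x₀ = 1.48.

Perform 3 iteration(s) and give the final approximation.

Equation: x = sin(x) + 1
Fixed-point form: x = sin(x) + 1
x₀ = 1.48

x_1 = g(1.480000) = 1.995881
x_2 = g(1.995881) = 1.911004
x_3 = g(1.911004) = 1.942685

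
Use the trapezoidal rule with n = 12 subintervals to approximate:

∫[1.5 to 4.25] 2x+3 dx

f(x) = 2x+3
a = 1.5, b = 4.25, n = 12
h = (b - a)/n = 0.229167

Trapezoidal rule: (h/2)[f(x₀) + 2f(x₁) + 2f(x₂) + ... + f(xₙ)]

x_0 = 1.5000, f(x_0) = 6.000000, coefficient = 1
x_1 = 1.7292, f(x_1) = 6.458333, coefficient = 2
x_2 = 1.9583, f(x_2) = 6.916667, coefficient = 2
x_3 = 2.1875, f(x_3) = 7.375000, coefficient = 2
x_4 = 2.4167, f(x_4) = 7.833333, coefficient = 2
x_5 = 2.6458, f(x_5) = 8.291667, coefficient = 2
x_6 = 2.8750, f(x_6) = 8.750000, coefficient = 2
x_7 = 3.1042, f(x_7) = 9.208333, coefficient = 2
x_8 = 3.3333, f(x_8) = 9.666667, coefficient = 2
x_9 = 3.5625, f(x_9) = 10.125000, coefficient = 2
x_10 = 3.7917, f(x_10) = 10.583333, coefficient = 2
x_11 = 4.0208, f(x_11) = 11.041667, coefficient = 2
x_12 = 4.2500, f(x_12) = 11.500000, coefficient = 1

I ≈ (0.229167/2) × 210.000000 = 24.062500
Exact value: 24.062500
Error: 0.000000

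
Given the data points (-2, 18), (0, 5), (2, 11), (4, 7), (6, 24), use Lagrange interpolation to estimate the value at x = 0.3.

Lagrange interpolation formula:
P(x) = Σ yᵢ × Lᵢ(x)
where Lᵢ(x) = Π_{j≠i} (x - xⱼ)/(xᵢ - xⱼ)

L_0(0.3) = (0.3 - 0)/(-2 - 0) × (0.3 - 2)/(-2 - 2) × (0.3 - 4)/(-2 - 4) × (0.3 - 6)/(-2 - 6) = -0.028010
L_1(0.3) = (0.3 - (-2))/(0 - (-2)) × (0.3 - 2)/(0 - 2) × (0.3 - 4)/(0 - 4) × (0.3 - 6)/(0 - 6) = 0.858978
L_2(0.3) = (0.3 - (-2))/(2 - (-2)) × (0.3 - 0)/(2 - 0) × (0.3 - 4)/(2 - 4) × (0.3 - 6)/(2 - 6) = 0.227377
L_3(0.3) = (0.3 - (-2))/(4 - (-2)) × (0.3 - 0)/(4 - 0) × (0.3 - 2)/(4 - 2) × (0.3 - 6)/(4 - 6) = -0.069647
L_4(0.3) = (0.3 - (-2))/(6 - (-2)) × (0.3 - 0)/(6 - 0) × (0.3 - 2)/(6 - 2) × (0.3 - 4)/(6 - 4) = 0.011302

P(0.3) = 18×L_0(0.3) + 5×L_1(0.3) + 11×L_2(0.3) + 7×L_3(0.3) + 24×L_4(0.3)
P(0.3) = 6.075578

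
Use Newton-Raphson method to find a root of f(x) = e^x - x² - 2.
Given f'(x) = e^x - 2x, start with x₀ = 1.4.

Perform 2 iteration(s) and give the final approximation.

f(x) = e^x - x² - 2
f'(x) = e^x - 2x
x₀ = 1.4

Newton-Raphson formula: x_{n+1} = x_n - f(x_n)/f'(x_n)

Iteration 1:
  f(1.400000) = 0.095200
  f'(1.400000) = 1.255200
  x_1 = 1.400000 - 0.095200/1.255200 = 1.324156
Iteration 2:
  f(1.324156) = 0.005622
  f'(1.324156) = 1.110699
  x_2 = 1.324156 - 0.005622/1.110699 = 1.319094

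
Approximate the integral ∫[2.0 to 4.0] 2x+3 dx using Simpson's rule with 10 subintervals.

f(x) = 2x+3
a = 2.0, b = 4.0, n = 10
h = (b - a)/n = 0.200000

Simpson's rule: (h/3)[f(x₀) + 4f(x₁) + 2f(x₂) + ... + f(xₙ)]

x_0 = 2.0000, f(x_0) = 7.000000, coefficient = 1
x_1 = 2.2000, f(x_1) = 7.400000, coefficient = 4
x_2 = 2.4000, f(x_2) = 7.800000, coefficient = 2
x_3 = 2.6000, f(x_3) = 8.200000, coefficient = 4
x_4 = 2.8000, f(x_4) = 8.600000, coefficient = 2
x_5 = 3.0000, f(x_5) = 9.000000, coefficient = 4
x_6 = 3.2000, f(x_6) = 9.400000, coefficient = 2
x_7 = 3.4000, f(x_7) = 9.800000, coefficient = 4
x_8 = 3.6000, f(x_8) = 10.200000, coefficient = 2
x_9 = 3.8000, f(x_9) = 10.600000, coefficient = 4
x_10 = 4.0000, f(x_10) = 11.000000, coefficient = 1

I ≈ (0.200000/3) × 270.000000 = 18.000000
Exact value: 18.000000
Error: 0.000000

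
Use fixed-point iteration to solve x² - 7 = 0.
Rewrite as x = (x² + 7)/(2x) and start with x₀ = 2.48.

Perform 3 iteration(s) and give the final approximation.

Equation: x² - 7 = 0
Fixed-point form: x = (x² + 7)/(2x)
x₀ = 2.48

x_1 = g(2.480000) = 2.651290
x_2 = g(2.651290) = 2.645757
x_3 = g(2.645757) = 2.645751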